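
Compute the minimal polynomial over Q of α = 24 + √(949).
m_α(x) = x^2 - 48x - 373

From α - 24 = √(949), squaring gives (α - 24)^2 = 949, i.e. α^2 - 48α + 576 = 949, so α^2 - 48α - 373 = 0. The discriminant of x^2 - 48x - 373 is (-48)^2 - 4·(-373) = 2304 + 1492 = 3796, and 4·(949) is not a perfect square in Q since 949 is squarefree and ≠ 1. Hence x^2 - 48x - 373 is irreducible over Q and is the minimal polynomial of α.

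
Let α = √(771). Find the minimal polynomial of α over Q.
m_α(x) = x^2 - 771

α satisfies α^2 - 771 = 0, so x^2 - 771 annihilates α. Since d = 771 is squarefree and ≠ 1, it is not a perfect square in Q, so x^2 - 771 has no rational root and is therefore irreducible over Q (a degree-2 polynomial over a field is irreducible iff it has no root). Hence m_α(x) = x^2 - 771.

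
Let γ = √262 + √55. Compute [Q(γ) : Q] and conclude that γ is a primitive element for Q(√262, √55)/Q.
[Q(γ) : Q] = 4 (equivalently, Q(γ) = Q(√262, √55))

Obviously Q(γ) ⊆ Q(√262, √55), and [Q(√262, √55):Q] = 4 (since 262, 55 are distinct squarefree integers > 1 with 14410 not a perfect square). To show equality we compute the minimal polynomial of γ. From γ = √262 + √55: γ^2 = 262 + 2√(14410) + 55 = 317 + 2√(14410), so γ^2 - 317 = 2√(14410); squaring, (γ^2 - 317)^2 = 4·14410, i.e. γ^4 - 634γ^2 + 100489 - 57640 = 0, i.e. γ^4 - 634γ^2 + 42849 = 0. So γ is a root of x^4 - 634x^2 + 42849. This polynomial is irreducible over Q: it has no rational root (each ±√262 ± √55 is irrational), and any factorization into two quadratics over Q would force √(14410) ∈ Q (pairing opposite roots) or √262, √55 ∈ Q (other pairings), all impossible. Hence [Q(γ):Q] = 4 = [Q(√262, √55):Q], so Q(γ) = Q(√262, √55).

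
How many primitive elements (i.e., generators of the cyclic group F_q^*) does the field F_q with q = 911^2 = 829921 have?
There are φ(829920) = 165888 primitive elements

F_q^* is cyclic of order q - 1 = 829920. A cyclic group of order m has exactly φ(m) generators. Here m = 829920 = 2^5 · 3 · 5 · 7 · 13 · 19, so the number of primitive elements is φ(829920) = 165888.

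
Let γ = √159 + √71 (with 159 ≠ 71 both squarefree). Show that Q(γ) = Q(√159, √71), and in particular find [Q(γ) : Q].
[Q(γ) : Q] = 4 (equivalently, Q(γ) = Q(√159, √71))

Obviously Q(γ) ⊆ Q(√159, √71), and [Q(√159, √71):Q] = 4 (since 159, 71 are distinct squarefree integers > 1 with 11289 not a perfect square). To show equality we compute the minimal polynomial of γ. From γ = √159 + √71: γ^2 = 159 + 2√(11289) + 71 = 230 + 2√(11289), so γ^2 - 230 = 2√(11289); squaring, (γ^2 - 230)^2 = 4·11289, i.e. γ^4 - 460γ^2 + 52900 - 45156 = 0, i.e. γ^4 - 460γ^2 + 7744 = 0. So γ is a root of x^4 - 460x^2 + 7744. This polynomial is irreducible over Q: it has no rational root (each ±√159 ± √71 is irrational), and any factorization into two quadratics over Q would force √(11289) ∈ Q (pairing opposite roots) or √159, √71 ∈ Q (other pairings), all impossible. Hence [Q(γ):Q] = 4 = [Q(√159, √71):Q], so Q(γ) = Q(√159, √71).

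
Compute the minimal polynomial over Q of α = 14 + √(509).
m_α(x) = x^2 - 28x - 313

From α - 14 = √(509), squaring gives (α - 14)^2 = 509, i.e. α^2 - 28α + 196 = 509, so α^2 - 28α - 313 = 0. The discriminant of x^2 - 28x - 313 is (-28)^2 - 4·(-313) = 784 + 1252 = 2036, and 4·(509) is not a perfect square in Q since 509 is squarefree and ≠ 1. Hence x^2 - 28x - 313 is irreducible over Q and is the minimal polynomial of α.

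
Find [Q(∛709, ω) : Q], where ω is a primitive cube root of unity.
[Q(∛709, ω) : Q] = 6

[Q(∛709):Q] = 3 (min poly x^3 - 709, irreducible since 709 is not a perfect cube). [Q(ω):Q] = 2 (min poly x^2 + x + 1). Since Q(∛709) ⊂ R and ω ∉ R, we have ω ∉ Q(∛709), so x^2 + x + 1 remains irreducible over Q(∛709) and [Q(∛709, ω) : Q(∛709)] = 2. By the tower law, [Q(∛709, ω) : Q] = 3 · 2 = 6. (In fact Q(∛709, ω) is the splitting field of x^3 - 709 over Q.)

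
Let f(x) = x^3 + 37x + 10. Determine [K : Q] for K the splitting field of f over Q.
[K : Q] = 6

By the rational root test, any rational root of the monic integer polynomial f(x) = x^3 + 37x + 10 must be an integer dividing the constant term 10, i.e. one of ±{1, 2, 5, 10}. Evaluating: f(1) = 48, f(-1) = -28, f(2) = 92, f(-2) = -72, f(5) = 320, f(-5) = -300, f(10) = 1380, f(-10) = -1360; none is 0, so f has no rational root and is therefore irreducible over Q (a cubic with no linear factor over a field is irreducible). For an irreducible cubic, the Galois group is A_3 or S_3 according as the discriminant disc(f) = -4a^3 - 27b^2 = -4·(37)^3 - 27·(10)^2 = -205312 is or is not a square in Q. Here disc(f) = -205312 is not a perfect square in Q, so the Galois group of f over Q is not contained in A_3 and must be all of S_3. The splitting field has degree |S_3| = 6 over Q, so [K : Q] = 6.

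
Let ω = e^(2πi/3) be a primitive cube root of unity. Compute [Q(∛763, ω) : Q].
[Q(∛763, ω) : Q] = 6

[Q(∛763):Q] = 3 (min poly x^3 - 763, irreducible since 763 is not a perfect cube). [Q(ω):Q] = 2 (min poly x^2 + x + 1). Since Q(∛763) ⊂ R and ω ∉ R, we have ω ∉ Q(∛763), so x^2 + x + 1 remains irreducible over Q(∛763) and [Q(∛763, ω) : Q(∛763)] = 2. By the tower law, [Q(∛763, ω) : Q] = 3 · 2 = 6. (In fact Q(∛763, ω) is the splitting field of x^3 - 763 over Q.)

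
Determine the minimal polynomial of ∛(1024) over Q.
m_α(x) = x^3 - 1024

α satisfies α^3 = 1024, so x^3 - 1024 annihilates α. By the rational root test, a rational root p/q (in lowest terms) of x^3 - 1024 would satisfy p^3 = 1024 q^3, forcing q = 1 and p^3 = 1024; but 1024 is not a perfect cube, contradiction. A monic cubic over Q with no rational root is irreducible (any nontrivial factorization would include a linear factor). Hence x^3 - 1024 is the minimal polynomial of α, and in particular [Q(α):Q] = 3.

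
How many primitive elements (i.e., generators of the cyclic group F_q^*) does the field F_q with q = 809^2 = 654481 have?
There are φ(654480) = 172800 primitive elements

F_q^* is cyclic of order q - 1 = 654480. A cyclic group of order m has exactly φ(m) generators. Here m = 654480 = 2^4 · 3^4 · 5 · 101, so the number of primitive elements is φ(654480) = 172800.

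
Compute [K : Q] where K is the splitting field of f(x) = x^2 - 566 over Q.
[K : Q] = 2

f(x) = x^2 - 566 factors as (x - √566)(x + √566). The splitting field is K = Q(√566). Since 566 is squarefree and > 1, it is not a perfect square, so x^2 - 566 is irreducible over Q and [Q(√566) : Q] = 2. Hence [K : Q] = 2.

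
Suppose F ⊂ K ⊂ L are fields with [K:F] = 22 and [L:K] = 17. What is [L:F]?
[L:F] = 374

The tower law says that for any tower of field extensions F ⊂ K ⊂ L with finite degrees, [L:F] = [L:K] · [K:F]. Here this gives [L:F] = 17 · 22 = 374.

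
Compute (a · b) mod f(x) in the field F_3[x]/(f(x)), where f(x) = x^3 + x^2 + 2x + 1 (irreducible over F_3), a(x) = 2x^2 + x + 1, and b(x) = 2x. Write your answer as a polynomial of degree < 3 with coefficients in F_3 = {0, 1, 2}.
a · b ≡ x^2 + 2 (mod f(x))

Multiply in F_3[x]: a(x)·b(x) = (2x^2 + x + 1)·(2x) = x^3 + 2x^2 + 2x. This has degree ≥ 3, so divide by f(x) over F_3: x^3 + 2x^2 + 2x = (1)·(x^3 + x^2 + 2x + 1) + (x^2 + 2). Hence a·b ≡ x^2 + 2 (mod f). (F_3[x]/(f) is a field with 3^3 = 27 elements since f is irreducible of degree 3.)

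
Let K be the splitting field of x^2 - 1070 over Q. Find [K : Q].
[K : Q] = 2

f(x) = x^2 - 1070 factors as (x - √1070)(x + √1070). The splitting field is K = Q(√1070). Since 1070 is squarefree and > 1, it is not a perfect square, so x^2 - 1070 is irreducible over Q and [Q(√1070) : Q] = 2. Hence [K : Q] = 2.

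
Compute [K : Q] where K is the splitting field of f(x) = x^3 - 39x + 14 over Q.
[K : Q] = 6

By the rational root test, any rational root of the monic integer polynomial f(x) = x^3 - 39x + 14 must be an integer dividing the constant term 14, i.e. one of ±{1, 2, 7, 14}. Evaluating: f(1) = -24, f(-1) = 52, f(2) = -56, f(-2) = 84, f(7) = 84, f(-7) = -56, f(14) = 2212, f(-14) = -2184; none is 0, so f has no rational root and is therefore irreducible over Q (a cubic with no linear factor over a field is irreducible). For an irreducible cubic, the Galois group is A_3 or S_3 according as the discriminant disc(f) = -4a^3 - 27b^2 = -4·(-39)^3 - 27·(14)^2 = 231984 is or is not a square in Q. Here disc(f) = 231984 is not a perfect square in Q, so the Galois group of f over Q is not contained in A_3 and must be all of S_3. The splitting field has degree |S_3| = 6 over Q, so [K : Q] = 6.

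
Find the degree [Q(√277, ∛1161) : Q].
[Q(√277, ∛1161) : Q] = 6

Let L = Q(√277, ∛1161). Since Q(√277) ⊂ L and [Q(√277):Q] = 2, the tower law gives 2 | [L:Q]. Likewise Q(∛1161) ⊂ L with [Q(∛1161):Q] = 3 (because 1161 is not a perfect cube), so 3 | [L:Q]. As gcd(2,3) = 1, [L:Q] is divisible by 6. Conversely L is generated over Q by √277 and ∛1161, so [L:Q] ≤ 2·3 = 6. Therefore [Q(√277, ∛1161) : Q] = 6.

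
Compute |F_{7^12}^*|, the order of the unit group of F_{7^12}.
|F_{7^12}^*| = 13841287200

F_{7^12} has 7^12 = 13841287201 elements; its multiplicative group consists of all nonzero elements, so |F_{7^12}^*| = 13841287201 - 1 = 13841287200. (It is cyclic since any finite subgroup of the multiplicative group of a field is cyclic.)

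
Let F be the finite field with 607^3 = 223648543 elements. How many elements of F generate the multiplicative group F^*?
There are φ(223648542) = 68126400 primitive elements

F_q^* is cyclic of order q - 1 = 223648542. A cyclic group of order m has exactly φ(m) generators. Here m = 223648542 = 2 · 3^2 · 13 · 101 · 9463, so the number of primitive elements is φ(223648542) = 68126400.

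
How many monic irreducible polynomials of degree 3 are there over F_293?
There are 8384488 monic irreducible polynomials of degree 3 over F_293

Each element of F_{293^3} that lies in no proper subfield is a root of exactly one monic irreducible of degree 3 over F_293, and each such polynomial has 3 distinct roots in F_{293^3}. By Möbius inversion the count is N_293(3) = (1/3) Σ_{d|3} μ(3/d) · 293^d = (1/3)(μ(3)·293^1 + μ(1)·293^3) = 25153464/3 = 8384488.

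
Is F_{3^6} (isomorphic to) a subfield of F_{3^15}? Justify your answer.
No: F_{3^6} is not a subfield of F_{3^15}

F_{p^m} embeds in F_{p^n} iff m | n. Here 6 ∤ 15 (since 15 = 2·6 + 3 with remainder 3 ≠ 0), so F_{3^6} is not a subfield of F_{3^15}. Equivalently: if it were, the tower law would give 6 = [F_{3^6}:F_3] dividing [F_{3^15}:F_3] = 15, contradiction.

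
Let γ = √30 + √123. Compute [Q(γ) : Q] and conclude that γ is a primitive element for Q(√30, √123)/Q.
[Q(γ) : Q] = 4 (equivalently, Q(γ) = Q(√30, √123))

Obviously Q(γ) ⊆ Q(√30, √123), and [Q(√30, √123):Q] = 4 (since 30, 123 are distinct squarefree integers > 1 with 3690 not a perfect square). To show equality we compute the minimal polynomial of γ. From γ = √30 + √123: γ^2 = 30 + 2√(3690) + 123 = 153 + 2√(3690), so γ^2 - 153 = 2√(3690); squaring, (γ^2 - 153)^2 = 4·3690, i.e. γ^4 - 306γ^2 + 23409 - 14760 = 0, i.e. γ^4 - 306γ^2 + 8649 = 0. So γ is a root of x^4 - 306x^2 + 8649. This polynomial is irreducible over Q: it has no rational root (each ±√30 ± √123 is irrational), and any factorization into two quadratics over Q would force √(3690) ∈ Q (pairing opposite roots) or √30, √123 ∈ Q (other pairings), all impossible. Hence [Q(γ):Q] = 4 = [Q(√30, √123):Q], so Q(γ) = Q(√30, √123).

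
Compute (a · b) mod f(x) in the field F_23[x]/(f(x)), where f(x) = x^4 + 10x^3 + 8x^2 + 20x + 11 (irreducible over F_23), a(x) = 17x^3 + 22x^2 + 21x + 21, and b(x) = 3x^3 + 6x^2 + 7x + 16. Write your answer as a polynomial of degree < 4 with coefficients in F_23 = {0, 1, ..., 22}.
a · b ≡ 6x^3 + 7x^2 + 9x + 21 (mod f(x))

Multiply in F_23[x]: a(x)·b(x) = (17x^3 + 22x^2 + 21x + 21)·(3x^3 + 6x^2 + 7x + 16) = 5x^6 + 7x^5 + 15x^4 + 17x^3 + 4x^2 + 14. This has degree ≥ 4, so divide by f(x) over F_23: 5x^6 + 7x^5 + 15x^4 + 17x^3 + 4x^2 + 14 = (5x^2 + 3x + 14)·(x^4 + 10x^3 + 8x^2 + 20x + 11) + (6x^3 + 7x^2 + 9x + 21). Hence a·b ≡ 6x^3 + 7x^2 + 9x + 21 (mod f). (F_23[x]/(f) is a field with 23^4 = 279841 elements since f is irreducible of degree 4.)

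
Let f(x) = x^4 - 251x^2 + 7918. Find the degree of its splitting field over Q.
[K : Q] = 4

Solving the quadratic in x^2: x^2 = (251 ± √(251^2 - 4·7918))/2 = (251 ± √31329)/2 = (251 ± 177)/2, giving x^2 = 37 or x^2 = 214. So f(x) = (x^2 - 37)(x^2 - 214) and the roots of f are ±√37, ±√214. Hence the splitting field is K = Q(√37, √214). Since 37 and 214 are distinct squarefree integers > 1, their product 7918 is not a perfect square, so √214 ∉ Q(√37). By the tower law [K:Q] = [Q(√37,√214):Q(√37)] · [Q(√37):Q] = 2 · 2 = 4.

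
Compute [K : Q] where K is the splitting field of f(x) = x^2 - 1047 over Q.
[K : Q] = 2

f(x) = x^2 - 1047 factors as (x - √1047)(x + √1047). The splitting field is K = Q(√1047). Since 1047 is squarefree and > 1, it is not a perfect square, so x^2 - 1047 is irreducible over Q and [Q(√1047) : Q] = 2. Hence [K : Q] = 2.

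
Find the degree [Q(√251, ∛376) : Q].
[Q(√251, ∛376) : Q] = 6

Let L = Q(√251, ∛376). Since Q(√251) ⊂ L and [Q(√251):Q] = 2, the tower law gives 2 | [L:Q]. Likewise Q(∛376) ⊂ L with [Q(∛376):Q] = 3 (because 376 is not a perfect cube), so 3 | [L:Q]. As gcd(2,3) = 1, [L:Q] is divisible by 6. Conversely L is generated over Q by √251 and ∛376, so [L:Q] ≤ 2·3 = 6. Therefore [Q(√251, ∛376) : Q] = 6.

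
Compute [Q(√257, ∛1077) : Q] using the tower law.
[Q(√257, ∛1077) : Q] = 6

Let L = Q(√257, ∛1077). Since Q(√257) ⊂ L and [Q(√257):Q] = 2, the tower law gives 2 | [L:Q]. Likewise Q(∛1077) ⊂ L with [Q(∛1077):Q] = 3 (because 1077 is not a perfect cube), so 3 | [L:Q]. As gcd(2,3) = 1, [L:Q] is divisible by 6. Conversely L is generated over Q by √257 and ∛1077, so [L:Q] ≤ 2·3 = 6. Therefore [Q(√257, ∛1077) : Q] = 6.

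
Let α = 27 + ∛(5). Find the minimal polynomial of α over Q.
m_α(x) = x^3 - 81x^2 + 2187x - 19688

Set β = α - 27 = ∛(5), so β^3 = 5. Then (α - 27)^3 - 5 = 0, i.e. α is a root of g(x) = (x - 27)^3 - 5 = x^3 - 81x^2 + 2187x - 19688. Since g(x) = h(x - 27) where h(x) = x^3 - 5, and h is irreducible over Q (because 5 is not a perfect cube, so h has no rational root, and a monic cubic with no rational root is irreducible), g is also irreducible (irreducibility is preserved under the substitution x → x - 27). Hence m_α(x) = x^3 - 81x^2 + 2187x - 19688.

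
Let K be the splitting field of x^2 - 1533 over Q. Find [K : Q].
[K : Q] = 2

f(x) = x^2 - 1533 factors as (x - √1533)(x + √1533). The splitting field is K = Q(√1533). Since 1533 is squarefree and > 1, it is not a perfect square, so x^2 - 1533 is irreducible over Q and [Q(√1533) : Q] = 2. Hence [K : Q] = 2.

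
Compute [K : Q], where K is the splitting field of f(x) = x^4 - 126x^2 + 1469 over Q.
[K : Q] = 4

Solving the quadratic in x^2: x^2 = (126 ± √(126^2 - 4·1469))/2 = (126 ± √10000)/2 = (126 ± 100)/2, giving x^2 = 13 or x^2 = 113. So f(x) = (x^2 - 13)(x^2 - 113) and the roots of f are ±√13, ±√113. Hence the splitting field is K = Q(√13, √113). Since 13 and 113 are distinct squarefree integers > 1, their product 1469 is not a perfect square, so √113 ∉ Q(√13). By the tower law [K:Q] = [Q(√13,√113):Q(√13)] · [Q(√13):Q] = 2 · 2 = 4.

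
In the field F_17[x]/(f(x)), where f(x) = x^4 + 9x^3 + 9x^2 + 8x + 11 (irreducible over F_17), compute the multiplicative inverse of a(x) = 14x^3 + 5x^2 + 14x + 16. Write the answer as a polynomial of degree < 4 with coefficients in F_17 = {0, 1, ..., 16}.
a(x)^(-1) ≡ 5x^3 + 14x^2 + x + 2 (mod f(x))

Since f is irreducible over F_17, F_17[x]/(f) is a field and a(x) ≠ 0 has an inverse. Apply the extended Euclidean algorithm to f(x) and a(x) in F_17[x]: f(x) = (11x + 4)·a(x) + (5x^2 + 14x + 15);  a(x) = (13x + 2)·(5x^2 + 14x + 15) + (12x + 3);  (5x^2 + 14x + 15) = (16x)·(12x + 3) + (15). The last nonzero remainder is the constant 15 = gcd(f, a) in F_17. Back-substituting through the division chain expresses 15 = s(x)·a(x) + t(x)·f(x) with s(x) ≡ 7x^3 + 6x^2 + 15x + 13 (mod f), so (7x^3 + 6x^2 + 15x + 13)·a(x) ≡ 15 (mod f). Multiplying by 15^(-1) ≡ 8 in F_17 gives a(x)^(-1) ≡ 8·(7x^3 + 6x^2 + 15x + 13) ≡ 5x^3 + 14x^2 + x + 2 (mod f). Check: (14x^3 + 5x^2 + 14x + 16)·(5x^3 + 14x^2 + x + 2) = 2x^6 + x^4 + 3x^3 + 10x^2 + 10x + 15 ≡ 1 (mod x^4 + 9x^3 + 9x^2 + 8x + 11).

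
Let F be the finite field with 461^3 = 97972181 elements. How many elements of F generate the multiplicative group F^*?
There are φ(97972180) = 37319040 primitive elements

F_q^* is cyclic of order q - 1 = 97972180. A cyclic group of order m has exactly φ(m) generators. Here m = 97972180 = 2^2 · 5 · 23 · 373 · 571, so the number of primitive elements is φ(97972180) = 37319040.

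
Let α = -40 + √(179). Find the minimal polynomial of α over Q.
m_α(x) = x^2 + 80x + 1421

From α + 40 = √(179), squaring gives (α + 40)^2 = 179, i.e. α^2 + 80α + 1600 = 179, so α^2 + 80α + 1421 = 0. The discriminant of x^2 + 80x + 1421 is (80)^2 - 4·(1421) = 6400 - 5684 = 716, and 4·(179) is not a perfect square in Q since 179 is squarefree and ≠ 1. Hence x^2 + 80x + 1421 is irreducible over Q and is the minimal polynomial of α.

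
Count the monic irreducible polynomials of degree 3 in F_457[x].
There are 31814512 monic irreducible polynomials of degree 3 over F_457

Each element of F_{457^3} that lies in no proper subfield is a root of exactly one monic irreducible of degree 3 over F_457, and each such polynomial has 3 distinct roots in F_{457^3}. By Möbius inversion the count is N_457(3) = (1/3) Σ_{d|3} μ(3/d) · 457^d = (1/3)(μ(3)·457^1 + μ(1)·457^3) = 95443536/3 = 31814512.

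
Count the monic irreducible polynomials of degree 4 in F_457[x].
There are 10904423988 monic irreducible polynomials of degree 4 over F_457

Each element of F_{457^4} that lies in no proper subfield is a root of exactly one monic irreducible of degree 4 over F_457, and each such polynomial has 4 distinct roots in F_{457^4}. By Möbius inversion the count is N_457(4) = (1/4) Σ_{d|4} μ(4/d) · 457^d = (1/4)(μ(4)·457^1 + μ(2)·457^2 + μ(1)·457^4) = 43617695952/4 = 10904423988.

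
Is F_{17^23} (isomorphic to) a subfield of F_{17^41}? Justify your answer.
No: F_{17^23} is not a subfield of F_{17^41}

F_{p^m} embeds in F_{p^n} iff m | n. Here 23 ∤ 41 (since 41 = 1·23 + 18 with remainder 18 ≠ 0), so F_{17^23} is not a subfield of F_{17^41}. Equivalently: if it were, the tower law would give 23 = [F_{17^23}:F_17] dividing [F_{17^41}:F_17] = 41, contradiction.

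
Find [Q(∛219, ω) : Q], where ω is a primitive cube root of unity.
[Q(∛219, ω) : Q] = 6

[Q(∛219):Q] = 3 (min poly x^3 - 219, irreducible since 219 is not a perfect cube). [Q(ω):Q] = 2 (min poly x^2 + x + 1). Since Q(∛219) ⊂ R and ω ∉ R, we have ω ∉ Q(∛219), so x^2 + x + 1 remains irreducible over Q(∛219) and [Q(∛219, ω) : Q(∛219)] = 2. By the tower law, [Q(∛219, ω) : Q] = 3 · 2 = 6. (In fact Q(∛219, ω) is the splitting field of x^3 - 219 over Q.)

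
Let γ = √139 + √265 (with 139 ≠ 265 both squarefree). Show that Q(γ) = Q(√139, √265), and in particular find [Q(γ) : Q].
[Q(γ) : Q] = 4 (equivalently, Q(γ) = Q(√139, √265))

Obviously Q(γ) ⊆ Q(√139, √265), and [Q(√139, √265):Q] = 4 (since 139, 265 are distinct squarefree integers > 1 with 36835 not a perfect square). To show equality we compute the minimal polynomial of γ. From γ = √139 + √265: γ^2 = 139 + 2√(36835) + 265 = 404 + 2√(36835), so γ^2 - 404 = 2√(36835); squaring, (γ^2 - 404)^2 = 4·36835, i.e. γ^4 - 808γ^2 + 163216 - 147340 = 0, i.e. γ^4 - 808γ^2 + 15876 = 0. So γ is a root of x^4 - 808x^2 + 15876. This polynomial is irreducible over Q: it has no rational root (each ±√139 ± √265 is irrational), and any factorization into two quadratics over Q would force √(36835) ∈ Q (pairing opposite roots) or √139, √265 ∈ Q (other pairings), all impossible. Hence [Q(γ):Q] = 4 = [Q(√139, √265):Q], so Q(γ) = Q(√139, √265).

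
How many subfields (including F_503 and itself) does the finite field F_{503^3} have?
F_{503^3} has 2 subfields

The subfields of F_{p^n} are exactly the fields F_{p^d} for d | n (each is the fixed field of the unique index-d subgroup of Gal(F_{p^n}/F_p) ≅ Z/nZ). The divisors of n = 3 are {1, 3}, giving 2 subfields: F_{503^1}, F_{503^3}.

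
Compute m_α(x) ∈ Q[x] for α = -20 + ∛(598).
m_α(x) = x^3 + 60x^2 + 1200x + 7402

Set β = α + 20 = ∛(598), so β^3 = 598. Then (α + 20)^3 - 598 = 0, i.e. α is a root of g(x) = (x + 20)^3 - 598 = x^3 + 60x^2 + 1200x + 7402. Since g(x) = h(x + 20) where h(x) = x^3 - 598, and h is irreducible over Q (because 598 is not a perfect cube, so h has no rational root, and a monic cubic with no rational root is irreducible), g is also irreducible (irreducibility is preserved under the substitution x → x + 20). Hence m_α(x) = x^3 + 60x^2 + 1200x + 7402.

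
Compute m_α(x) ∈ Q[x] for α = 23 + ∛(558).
m_α(x) = x^3 - 69x^2 + 1587x - 12725

Set β = α - 23 = ∛(558), so β^3 = 558. Then (α - 23)^3 - 558 = 0, i.e. α is a root of g(x) = (x - 23)^3 - 558 = x^3 - 69x^2 + 1587x - 12725. Since g(x) = h(x - 23) where h(x) = x^3 - 558, and h is irreducible over Q (because 558 is not a perfect cube, so h has no rational root, and a monic cubic with no rational root is irreducible), g is also irreducible (irreducibility is preserved under the substitution x → x - 23). Hence m_α(x) = x^3 - 69x^2 + 1587x - 12725.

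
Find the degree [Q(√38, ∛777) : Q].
[Q(√38, ∛777) : Q] = 6

Let L = Q(√38, ∛777). Since Q(√38) ⊂ L and [Q(√38):Q] = 2, the tower law gives 2 | [L:Q]. Likewise Q(∛777) ⊂ L with [Q(∛777):Q] = 3 (because 777 is not a perfect cube), so 3 | [L:Q]. As gcd(2,3) = 1, [L:Q] is divisible by 6. Conversely L is generated over Q by √38 and ∛777, so [L:Q] ≤ 2·3 = 6. Therefore [Q(√38, ∛777) : Q] = 6.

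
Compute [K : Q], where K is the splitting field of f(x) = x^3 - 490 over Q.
[K : Q] = 6

The roots of x^3 - 490 are ∛490, ω∛490, ω^2∛490 where ω = e^(2πi/3) is a primitive cube root of unity, so K = Q(∛490, ω). Now [Q(∛490):Q] = 3 (since 490 is not a perfect cube, x^3 - 490 is irreducible) and [Q(ω):Q] = 2. Both 2 and 3 divide [K:Q], and [K:Q] ≤ 3·2 = 6, so [K:Q] = 6. (Equivalently: Q(∛490) ⊂ R but ω ∉ R, so [K : Q(∛490)] = 2.)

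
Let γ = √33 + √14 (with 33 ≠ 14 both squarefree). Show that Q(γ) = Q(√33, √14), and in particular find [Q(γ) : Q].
[Q(γ) : Q] = 4 (equivalently, Q(γ) = Q(√33, √14))

Obviously Q(γ) ⊆ Q(√33, √14), and [Q(√33, √14):Q] = 4 (since 33, 14 are distinct squarefree integers > 1 with 462 not a perfect square). To show equality we compute the minimal polynomial of γ. From γ = √33 + √14: γ^2 = 33 + 2√(462) + 14 = 47 + 2√(462), so γ^2 - 47 = 2√(462); squaring, (γ^2 - 47)^2 = 4·462, i.e. γ^4 - 94γ^2 + 2209 - 1848 = 0, i.e. γ^4 - 94γ^2 + 361 = 0. So γ is a root of x^4 - 94x^2 + 361. This polynomial is irreducible over Q: it has no rational root (each ±√33 ± √14 is irrational), and any factorization into two quadratics over Q would force √(462) ∈ Q (pairing opposite roots) or √33, √14 ∈ Q (other pairings), all impossible. Hence [Q(γ):Q] = 4 = [Q(√33, √14):Q], so Q(γ) = Q(√33, √14).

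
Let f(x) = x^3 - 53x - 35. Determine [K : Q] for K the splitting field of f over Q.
[K : Q] = 6

By the rational root test, any rational root of the monic integer polynomial f(x) = x^3 - 53x - 35 must be an integer dividing the constant term -35, i.e. one of ±{1, 5, 7, 35}. Evaluating: f(1) = -87, f(-1) = 17, f(5) = -175, f(-5) = 105, f(7) = -63, f(-7) = -7, f(35) = 40985, f(-35) = -41055; none is 0, so f has no rational root and is therefore irreducible over Q (a cubic with no linear factor over a field is irreducible). For an irreducible cubic, the Galois group is A_3 or S_3 according as the discriminant disc(f) = -4a^3 - 27b^2 = -4·(-53)^3 - 27·(-35)^2 = 562433 is or is not a square in Q. Here disc(f) = 562433 is not a perfect square in Q, so the Galois group of f over Q is not contained in A_3 and must be all of S_3. The splitting field has degree |S_3| = 6 over Q, so [K : Q] = 6.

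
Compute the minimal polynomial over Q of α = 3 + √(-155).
m_α(x) = x^2 - 6x + 164

From α - 3 = √(-155), squaring gives (α - 3)^2 = -155, i.e. α^2 - 6α + 9 = -155, so α^2 - 6α + 164 = 0. The discriminant of x^2 - 6x + 164 is (-6)^2 - 4·(164) = 36 - 656 = -620, and 4·(-155) is not a perfect square in Q since -155 is squarefree and ≠ 1. Hence x^2 - 6x + 164 is irreducible over Q and is the minimal polynomial of α.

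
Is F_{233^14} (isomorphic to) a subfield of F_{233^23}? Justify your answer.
No: F_{233^14} is not a subfield of F_{233^23}

F_{p^m} embeds in F_{p^n} iff m | n. Here 14 ∤ 23 (since 23 = 1·14 + 9 with remainder 9 ≠ 0), so F_{233^14} is not a subfield of F_{233^23}. Equivalently: if it were, the tower law would give 14 = [F_{233^14}:F_233] dividing [F_{233^23}:F_233] = 23, contradiction.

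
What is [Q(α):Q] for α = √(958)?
[Q(α):Q] = 2

[Q(α):Q] equals the degree of the minimal polynomial of α. Here α^2 = 958 and x^2 - 958 is irreducible (d = 958 is squarefree, ≠ 1, hence not a square), so deg(m_α) = 2. Thus [Q(α):Q] = 2.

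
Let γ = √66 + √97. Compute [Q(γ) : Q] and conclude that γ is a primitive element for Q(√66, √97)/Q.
[Q(γ) : Q] = 4 (equivalently, Q(γ) = Q(√66, √97))

Obviously Q(γ) ⊆ Q(√66, √97), and [Q(√66, √97):Q] = 4 (since 66, 97 are distinct squarefree integers > 1 with 6402 not a perfect square). To show equality we compute the minimal polynomial of γ. From γ = √66 + √97: γ^2 = 66 + 2√(6402) + 97 = 163 + 2√(6402), so γ^2 - 163 = 2√(6402); squaring, (γ^2 - 163)^2 = 4·6402, i.e. γ^4 - 326γ^2 + 26569 - 25608 = 0, i.e. γ^4 - 326γ^2 + 961 = 0. So γ is a root of x^4 - 326x^2 + 961. This polynomial is irreducible over Q: it has no rational root (each ±√66 ± √97 is irrational), and any factorization into two quadratics over Q would force √(6402) ∈ Q (pairing opposite roots) or √66, √97 ∈ Q (other pairings), all impossible. Hence [Q(γ):Q] = 4 = [Q(√66, √97):Q], so Q(γ) = Q(√66, √97).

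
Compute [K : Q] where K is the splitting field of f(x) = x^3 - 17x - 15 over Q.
[K : Q] = 6

By the rational root test, any rational root of the monic integer polynomial f(x) = x^3 - 17x - 15 must be an integer dividing the constant term -15, i.e. one of ±{1, 3, 5, 15}. Evaluating: f(1) = -31, f(-1) = 1, f(3) = -39, f(-3) = 9, f(5) = 25, f(-5) = -55, f(15) = 3105, f(-15) = -3135; none is 0, so f has no rational root and is therefore irreducible over Q (a cubic with no linear factor over a field is irreducible). For an irreducible cubic, the Galois group is A_3 or S_3 according as the discriminant disc(f) = -4a^3 - 27b^2 = -4·(-17)^3 - 27·(-15)^2 = 13577 is or is not a square in Q. Here disc(f) = 13577 is not a perfect square in Q, so the Galois group of f over Q is not contained in A_3 and must be all of S_3. The splitting field has degree |S_3| = 6 over Q, so [K : Q] = 6.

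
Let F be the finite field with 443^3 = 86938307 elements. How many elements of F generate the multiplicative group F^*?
There are φ(86938306) = 32368896 primitive elements

F_q^* is cyclic of order q - 1 = 86938306. A cyclic group of order m has exactly φ(m) generators. Here m = 86938306 = 2 · 7 · 13 · 17 · 28099, so the number of primitive elements is φ(86938306) = 32368896.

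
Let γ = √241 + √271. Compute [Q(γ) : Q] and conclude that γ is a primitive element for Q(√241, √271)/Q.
[Q(γ) : Q] = 4 (equivalently, Q(γ) = Q(√241, √271))

Obviously Q(γ) ⊆ Q(√241, √271), and [Q(√241, √271):Q] = 4 (since 241, 271 are distinct squarefree integers > 1 with 65311 not a perfect square). To show equality we compute the minimal polynomial of γ. From γ = √241 + √271: γ^2 = 241 + 2√(65311) + 271 = 512 + 2√(65311), so γ^2 - 512 = 2√(65311); squaring, (γ^2 - 512)^2 = 4·65311, i.e. γ^4 - 1024γ^2 + 262144 - 261244 = 0, i.e. γ^4 - 1024γ^2 + 900 = 0. So γ is a root of x^4 - 1024x^2 + 900. This polynomial is irreducible over Q: it has no rational root (each ±√241 ± √271 is irrational), and any factorization into two quadratics over Q would force √(65311) ∈ Q (pairing opposite roots) or √241, √271 ∈ Q (other pairings), all impossible. Hence [Q(γ):Q] = 4 = [Q(√241, √271):Q], so Q(γ) = Q(√241, √271).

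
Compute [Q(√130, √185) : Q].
[Q(√130, √185) : Q] = 4

[Q(√130):Q] = 2 (min poly x^2 - 130, irreducible since 130 is squarefree > 1). For the top step, suppose √185 ∈ Q(√130), say √185 = c + d√130 with c, d ∈ Q. Squaring: 185 = c^2 + 130d^2 + 2cd√130. Since √130 ∉ Q this forces 2cd = 0. If d = 0 then √185 = c ∈ Q, contradicting 185 squarefree > 1. If c = 0 then 185 = 130d^2, so 130·185 = (130d)^2 is a perfect square in Q — but 130·185 = 24050 is not a perfect square (since 130 and 185 are distinct squarefree integers). Contradiction. Hence √185 ∉ Q(√130), so x^2 - 185 stays irreducible over Q(√130) and [Q(√130, √185) : Q(√130)] = 2. By the tower law, [Q(√130, √185) : Q] = 2 · 2 = 4.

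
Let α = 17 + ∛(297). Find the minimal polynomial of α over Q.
m_α(x) = x^3 - 51x^2 + 867x - 5210

Set β = α - 17 = ∛(297), so β^3 = 297. Then (α - 17)^3 - 297 = 0, i.e. α is a root of g(x) = (x - 17)^3 - 297 = x^3 - 51x^2 + 867x - 5210. Since g(x) = h(x - 17) where h(x) = x^3 - 297, and h is irreducible over Q (because 297 is not a perfect cube, so h has no rational root, and a monic cubic with no rational root is irreducible), g is also irreducible (irreducibility is preserved under the substitution x → x - 17). Hence m_α(x) = x^3 - 51x^2 + 867x - 5210.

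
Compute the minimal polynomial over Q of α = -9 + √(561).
m_α(x) = x^2 + 18x - 480

From α + 9 = √(561), squaring gives (α + 9)^2 = 561, i.e. α^2 + 18α + 81 = 561, so α^2 + 18α - 480 = 0. The discriminant of x^2 + 18x - 480 is (18)^2 - 4·(-480) = 324 + 1920 = 2244, and 4·(561) is not a perfect square in Q since 561 is squarefree and ≠ 1. Hence x^2 + 18x - 480 is irreducible over Q and is the minimal polynomial of α.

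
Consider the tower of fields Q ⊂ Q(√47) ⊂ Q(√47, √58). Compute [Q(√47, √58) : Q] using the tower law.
[Q(√47, √58) : Q] = 4

[Q(√47):Q] = 2 (min poly x^2 - 47, irreducible since 47 is squarefree > 1). For the top step, suppose √58 ∈ Q(√47), say √58 = c + d√47 with c, d ∈ Q. Squaring: 58 = c^2 + 47d^2 + 2cd√47. Since √47 ∉ Q this forces 2cd = 0. If d = 0 then √58 = c ∈ Q, contradicting 58 squarefree > 1. If c = 0 then 58 = 47d^2, so 47·58 = (47d)^2 is a perfect square in Q — but 47·58 = 2726 is not a perfect square (since 47 and 58 are distinct squarefree integers). Contradiction. Hence √58 ∉ Q(√47), so x^2 - 58 stays irreducible over Q(√47) and [Q(√47, √58) : Q(√47)] = 2. By the tower law, [Q(√47, √58) : Q] = 2 · 2 = 4.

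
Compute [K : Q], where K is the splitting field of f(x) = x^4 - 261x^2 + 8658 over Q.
[K : Q] = 4

Solving the quadratic in x^2: x^2 = (261 ± √(261^2 - 4·8658))/2 = (261 ± √33489)/2 = (261 ± 183)/2, giving x^2 = 39 or x^2 = 222. So f(x) = (x^2 - 39)(x^2 - 222) and the roots of f are ±√39, ±√222. Hence the splitting field is K = Q(√39, √222). Since 39 and 222 are distinct squarefree integers > 1, their product 8658 is not a perfect square, so √222 ∉ Q(√39). By the tower law [K:Q] = [Q(√39,√222):Q(√39)] · [Q(√39):Q] = 2 · 2 = 4.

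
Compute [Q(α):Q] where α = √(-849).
[Q(α):Q] = 2

[Q(α):Q] equals the degree of the minimal polynomial of α. Here α^2 = -849 and x^2 + 849 is irreducible (d = -849 is squarefree, ≠ 1, hence not a square), so deg(m_α) = 2. Thus [Q(α):Q] = 2.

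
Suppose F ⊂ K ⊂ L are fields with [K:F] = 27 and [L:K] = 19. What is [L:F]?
[L:F] = 513

The tower law says that for any tower of field extensions F ⊂ K ⊂ L with finite degrees, [L:F] = [L:K] · [K:F]. Here this gives [L:F] = 19 · 27 = 513.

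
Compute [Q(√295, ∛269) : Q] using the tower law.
[Q(√295, ∛269) : Q] = 6

Let L = Q(√295, ∛269). Since Q(√295) ⊂ L and [Q(√295):Q] = 2, the tower law gives 2 | [L:Q]. Likewise Q(∛269) ⊂ L with [Q(∛269):Q] = 3 (because 269 is not a perfect cube), so 3 | [L:Q]. As gcd(2,3) = 1, [L:Q] is divisible by 6. Conversely L is generated over Q by √295 and ∛269, so [L:Q] ≤ 2·3 = 6. Therefore [Q(√295, ∛269) : Q] = 6.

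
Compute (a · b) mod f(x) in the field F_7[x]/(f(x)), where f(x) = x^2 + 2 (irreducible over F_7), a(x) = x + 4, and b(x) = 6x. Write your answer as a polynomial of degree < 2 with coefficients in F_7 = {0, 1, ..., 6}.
a · b ≡ 3x + 2 (mod f(x))

Multiply in F_7[x]: a(x)·b(x) = (x + 4)·(6x) = 6x^2 + 3x. This has degree ≥ 2, so divide by f(x) over F_7: 6x^2 + 3x = (6)·(x^2 + 2) + (3x + 2). Hence a·b ≡ 3x + 2 (mod f). (F_7[x]/(f) is a field with 7^2 = 49 elements since f is irreducible of degree 2.)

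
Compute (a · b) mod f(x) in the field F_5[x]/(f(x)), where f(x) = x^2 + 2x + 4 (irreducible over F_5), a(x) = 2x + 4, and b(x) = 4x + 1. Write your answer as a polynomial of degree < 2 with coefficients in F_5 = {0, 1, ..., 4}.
a · b ≡ 2x + 2 (mod f(x))

Multiply in F_5[x]: a(x)·b(x) = (2x + 4)·(4x + 1) = 3x^2 + 3x + 4. This has degree ≥ 2, so divide by f(x) over F_5: 3x^2 + 3x + 4 = (3)·(x^2 + 2x + 4) + (2x + 2). Hence a·b ≡ 2x + 2 (mod f). (F_5[x]/(f) is a field with 5^2 = 25 elements since f is irreducible of degree 2.)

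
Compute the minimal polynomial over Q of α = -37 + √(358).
m_α(x) = x^2 + 74x + 1011

From α + 37 = √(358), squaring gives (α + 37)^2 = 358, i.e. α^2 + 74α + 1369 = 358, so α^2 + 74α + 1011 = 0. The discriminant of x^2 + 74x + 1011 is (74)^2 - 4·(1011) = 5476 - 4044 = 1432, and 4·(358) is not a perfect square in Q since 358 is squarefree and ≠ 1. Hence x^2 + 74x + 1011 is irreducible over Q and is the minimal polynomial of α.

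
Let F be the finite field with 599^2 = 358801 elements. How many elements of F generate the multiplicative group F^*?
There are φ(358800) = 84480 primitive elements

F_q^* is cyclic of order q - 1 = 358800. A cyclic group of order m has exactly φ(m) generators. Here m = 358800 = 2^4 · 3 · 5^2 · 13 · 23, so the number of primitive elements is φ(358800) = 84480.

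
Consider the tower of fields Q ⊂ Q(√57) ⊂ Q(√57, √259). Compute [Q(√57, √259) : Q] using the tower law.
[Q(√57, √259) : Q] = 4

[Q(√57):Q] = 2 (min poly x^2 - 57, irreducible since 57 is squarefree > 1). For the top step, suppose √259 ∈ Q(√57), say √259 = c + d√57 with c, d ∈ Q. Squaring: 259 = c^2 + 57d^2 + 2cd√57. Since √57 ∉ Q this forces 2cd = 0. If d = 0 then √259 = c ∈ Q, contradicting 259 squarefree > 1. If c = 0 then 259 = 57d^2, so 57·259 = (57d)^2 is a perfect square in Q — but 57·259 = 14763 is not a perfect square (since 57 and 259 are distinct squarefree integers). Contradiction. Hence √259 ∉ Q(√57), so x^2 - 259 stays irreducible over Q(√57) and [Q(√57, √259) : Q(√57)] = 2. By the tower law, [Q(√57, √259) : Q] = 2 · 2 = 4.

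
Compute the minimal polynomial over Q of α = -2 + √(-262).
m_α(x) = x^2 + 4x + 266

From α + 2 = √(-262), squaring gives (α + 2)^2 = -262, i.e. α^2 + 4α + 4 = -262, so α^2 + 4α + 266 = 0. The discriminant of x^2 + 4x + 266 is (4)^2 - 4·(266) = 16 - 1064 = -1048, and 4·(-262) is not a perfect square in Q since -262 is squarefree and ≠ 1. Hence x^2 + 4x + 266 is irreducible over Q and is the minimal polynomial of α.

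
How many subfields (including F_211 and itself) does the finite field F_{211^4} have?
F_{211^4} has 3 subfields

The subfields of F_{p^n} are exactly the fields F_{p^d} for d | n (each is the fixed field of the unique index-d subgroup of Gal(F_{p^n}/F_p) ≅ Z/nZ). The divisors of n = 4 are {1, 2, 4}, giving 3 subfields: F_{211^1}, F_{211^2}, F_{211^4}.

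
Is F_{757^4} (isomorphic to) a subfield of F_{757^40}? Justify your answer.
Yes: F_{757^4} is a subfield of F_{757^40}

F_{p^m} embeds in F_{p^n} iff m | n (since F_{p^n} is the splitting field of x^(p^n) - x, and F_{p^m} ⊂ F_{p^n} forces p^n to be a power of p^m, i.e. m | n; conversely if m | n then every root of x^(p^m) - x is a root of x^(p^n) - x). Here 4 | 40 (since 40 = 10·4), so F_{757^4} is a subfield of F_{757^40}, and [F_{757^40} : F_{757^4}] = 40/4 = 10.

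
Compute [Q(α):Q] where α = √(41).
[Q(α):Q] = 2

[Q(α):Q] equals the degree of the minimal polynomial of α. Here α^2 = 41 and x^2 - 41 is irreducible (d = 41 is squarefree, ≠ 1, hence not a square), so deg(m_α) = 2. Thus [Q(α):Q] = 2.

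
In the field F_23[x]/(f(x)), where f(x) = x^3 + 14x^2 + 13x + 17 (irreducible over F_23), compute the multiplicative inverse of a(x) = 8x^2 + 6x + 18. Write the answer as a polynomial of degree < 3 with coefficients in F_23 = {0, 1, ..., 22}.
a(x)^(-1) ≡ 15x^2 + 6x + 17 (mod f(x))

Since f is irreducible over F_23, F_23[x]/(f) is a field and a(x) ≠ 0 has an inverse. Apply the extended Euclidean algorithm to f(x) and a(x) in F_23[x]: f(x) = (3x + 11)·a(x) + (8x + 3);  a(x) = (x + 9)·(8x + 3) + (14). The last nonzero remainder is the constant 14 = gcd(f, a) in F_23. Back-substituting through the division chain expresses 14 = s(x)·a(x) + t(x)·f(x) with s(x) ≡ 3x^2 + 15x + 8 (mod f), so (3x^2 + 15x + 8)·a(x) ≡ 14 (mod f). Multiplying by 14^(-1) ≡ 5 in F_23 gives a(x)^(-1) ≡ 5·(3x^2 + 15x + 8) ≡ 15x^2 + 6x + 17 (mod f). Check: (8x^2 + 6x + 18)·(15x^2 + 6x + 17) = 5x^4 + 5x^2 + 3x + 7 ≡ 1 (mod x^3 + 14x^2 + 13x + 17).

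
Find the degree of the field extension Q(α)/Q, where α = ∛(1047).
[Q(α):Q] = 3

The minimal polynomial of α is x^3 - 1047, irreducible over Q since 1047 is not a perfect cube (so x^3 - 1047 has no rational root). Hence [Q(α):Q] = deg(m_α) = 3.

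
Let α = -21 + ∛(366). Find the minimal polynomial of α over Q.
m_α(x) = x^3 + 63x^2 + 1323x + 8895

Set β = α + 21 = ∛(366), so β^3 = 366. Then (α + 21)^3 - 366 = 0, i.e. α is a root of g(x) = (x + 21)^3 - 366 = x^3 + 63x^2 + 1323x + 8895. Since g(x) = h(x + 21) where h(x) = x^3 - 366, and h is irreducible over Q (because 366 is not a perfect cube, so h has no rational root, and a monic cubic with no rational root is irreducible), g is also irreducible (irreducibility is preserved under the substitution x → x + 21). Hence m_α(x) = x^3 + 63x^2 + 1323x + 8895.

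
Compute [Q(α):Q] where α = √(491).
[Q(α):Q] = 2

[Q(α):Q] equals the degree of the minimal polynomial of α. Here α^2 = 491 and x^2 - 491 is irreducible (d = 491 is squarefree, ≠ 1, hence not a square), so deg(m_α) = 2. Thus [Q(α):Q] = 2.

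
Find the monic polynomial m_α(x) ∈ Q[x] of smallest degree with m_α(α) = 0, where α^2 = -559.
m_α(x) = x^2 + 559

α satisfies α^2 + 559 = 0, so x^2 + 559 annihilates α. Since d = -559 is squarefree and ≠ 1, it is not a perfect square in Q, so x^2 + 559 has no rational root and is therefore irreducible over Q (a degree-2 polynomial over a field is irreducible iff it has no root). Hence m_α(x) = x^2 + 559.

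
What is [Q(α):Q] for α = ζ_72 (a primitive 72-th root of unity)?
[Q(α):Q] = 24

The minimal polynomial of ζ_72 over Q is the 72-th cyclotomic polynomial Φ_72(x), which is irreducible over Q and has degree φ(72) = 24. Hence [Q(α):Q] = φ(72) = 24.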